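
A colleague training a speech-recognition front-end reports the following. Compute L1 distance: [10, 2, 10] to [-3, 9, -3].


d = |10+ 3| + |2-9| + |10+ 3|
  = 13 + 7 + 13
  = 33

33


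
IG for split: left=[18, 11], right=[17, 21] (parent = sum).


Parent = [35, 32], H_parent = 0.9986
H_left = 0.9576 (n=29), H_right = 0.992 (n=38)
H_children = (29/67)·0.9576 + (38/67)·0.992 = 0.9771
IG = 0.9986 - 0.9771 = 0.0215

0.0215


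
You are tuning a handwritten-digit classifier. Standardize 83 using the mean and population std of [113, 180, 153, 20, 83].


μ = 109.8, σ = 55.8333
z = (83 - 109.8)/55.8333 = -0.48

-0.48


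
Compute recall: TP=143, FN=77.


Recall = TP/(TP+FN)
= 143/(143+77)
= 143/220 = 65.0%

65.0%


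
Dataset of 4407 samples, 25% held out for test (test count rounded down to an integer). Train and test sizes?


Test = ⌊4407·25/100⌋ = 1101
Train = 4407 - 1101 = 3306

Train: 3306, Test: 1101


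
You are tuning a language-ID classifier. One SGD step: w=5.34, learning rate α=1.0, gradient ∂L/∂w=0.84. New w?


w_new = w - α·∇
= 5.34 - 1.0·0.84
= 5.34 - 0.84
= 4.5

4.5


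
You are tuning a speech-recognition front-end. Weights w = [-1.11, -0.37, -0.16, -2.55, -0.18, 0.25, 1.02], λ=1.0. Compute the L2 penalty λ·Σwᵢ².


‖w‖₂² = (-1.11)² + (-0.37)² + (-0.16)² + (-2.55)² + (-0.18)² + (0.25)² + (1.02)²
     = 1.2321 + 0.1369 + 0.0256 + 6.5025 + 0.0324 + 0.0625 + 1.0404
     = 9.0324
λ·‖w‖₂² = 1.0·9.0324 = 9.0324

9.0324


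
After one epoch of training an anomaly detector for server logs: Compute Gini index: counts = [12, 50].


Probabilities: [12/62, 50/62] ≈ [0.1935, 0.8065]
Σpᵢ² = (144 + 2500)/62² = 2644/3844
Gini = 1 - Σpᵢ² = 1 - 2644/3844 = 0.3122

0.3122


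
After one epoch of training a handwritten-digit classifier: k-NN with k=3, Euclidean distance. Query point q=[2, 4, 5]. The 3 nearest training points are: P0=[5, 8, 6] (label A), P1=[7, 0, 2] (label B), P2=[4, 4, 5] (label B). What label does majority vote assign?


d(q,P0) = 5.099  (label A)
d(q,P1) = 7.0711  (label B)
d(q,P2) = 2.0  (label B)
Votes: A=1, B=2
Majority → B

B


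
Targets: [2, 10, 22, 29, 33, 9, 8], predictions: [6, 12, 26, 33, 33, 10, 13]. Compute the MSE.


Squared errors: (2-6)²=16, (10-12)²=4, (22-26)²=16, (29-33)²=16, (33-33)²=0, (9-10)²=1, (8-13)²=25
Sum = 78
MSE = 78/7 = 78/7

78/7


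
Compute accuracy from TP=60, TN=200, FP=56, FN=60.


Accuracy = (TP+TN)/(TP+TN+FP+FN)
= (60+200)/(376)
= 260/376 = 69.15%

69.15%


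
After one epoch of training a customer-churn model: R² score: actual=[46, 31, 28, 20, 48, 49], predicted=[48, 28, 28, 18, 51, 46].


ȳ = 37
SS_res = Σ(y-ŷ)² = 35
SS_tot = Σ(y-ȳ)² = 752
R² = 1 - SS_res/SS_tot = 1 - 0.0465 = 0.9535

0.9535


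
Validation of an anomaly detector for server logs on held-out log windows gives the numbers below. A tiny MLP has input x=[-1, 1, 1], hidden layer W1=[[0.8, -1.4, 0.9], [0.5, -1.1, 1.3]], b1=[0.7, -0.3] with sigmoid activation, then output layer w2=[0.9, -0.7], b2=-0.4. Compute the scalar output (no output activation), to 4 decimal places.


z1[0] = (0.8)·(-1) + (-1.4)·(1) + (0.9)·(1) + 0.7 = -0.6
z1[1] = (0.5)·(-1) + (-1.1)·(1) + (1.3)·(1) - 0.3 = -0.6
h = sigmoid(z1) = [0.3543, 0.3543]
output = (0.9)·(0.3543) + (-0.7)·(0.3543) - 0.4 = -0.3291

-0.3291


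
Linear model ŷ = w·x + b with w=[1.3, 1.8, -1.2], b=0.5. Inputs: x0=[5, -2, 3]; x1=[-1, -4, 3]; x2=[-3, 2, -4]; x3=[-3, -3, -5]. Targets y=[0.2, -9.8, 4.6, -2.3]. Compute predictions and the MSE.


ŷ0 = (1.3)·(5) + (1.8)·(-2) + (-1.2)·(3) + 0.5 = -0.2
ŷ1 = (1.3)·(-1) + (1.8)·(-4) + (-1.2)·(3) + 0.5 = -11.6
ŷ2 = (1.3)·(-3) + (1.8)·(2) + (-1.2)·(-4) + 0.5 = 5.0
ŷ3 = (1.3)·(-3) + (1.8)·(-3) + (-1.2)·(-5) + 0.5 = -2.8
errors² = [0.16, 3.24, 0.16, 0.25]
MSE = 3.8100/4 = 0.9525

0.9525


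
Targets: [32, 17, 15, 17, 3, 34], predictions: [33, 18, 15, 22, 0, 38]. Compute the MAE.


Absolute errors: |32-33|=1, |17-18|=1, |15-15|=0, |17-22|=5, |3-0|=3, |34-38|=4
Sum = 14
MAE = 14/6 = 7/3

7/3


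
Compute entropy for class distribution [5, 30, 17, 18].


Probabilities: [5/70, 30/70, 17/70, 18/70] ≈ [0.0714, 0.4286, 0.2429, 0.2571]
H = -((5/70)·log₂(5/70) + (30/70)·log₂(30/70) + (17/70)·log₂(17/70) + (18/70)·log₂(18/70))
  = 1.7955 bits

1.7955 bits


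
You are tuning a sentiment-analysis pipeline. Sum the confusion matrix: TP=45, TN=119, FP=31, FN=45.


Total = TP + TN + FP + FN
= 45 + 119 + 31 + 45
= 240
(Predicted positive: 76, predicted negative: 164)

240


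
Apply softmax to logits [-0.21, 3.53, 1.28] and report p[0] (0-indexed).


Exponentials: e^-0.21=0.8106, e^3.53=34.124, e^1.28=3.5966
Sum = 38.5312
Softmax = [0.021, 0.8856, 0.0933]
p[0] = 0.8106/38.5312 = 0.021

0.021


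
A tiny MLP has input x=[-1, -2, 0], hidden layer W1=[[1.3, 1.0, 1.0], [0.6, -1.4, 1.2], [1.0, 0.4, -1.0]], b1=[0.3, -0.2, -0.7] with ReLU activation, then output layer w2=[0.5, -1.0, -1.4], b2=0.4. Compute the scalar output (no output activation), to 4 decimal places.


z1[0] = (1.3)·(-1) + (1.0)·(-2) + (1.0)·(0) + 0.3 = -3.0
z1[1] = (0.6)·(-1) + (-1.4)·(-2) + (1.2)·(0) - 0.2 = 2.0
z1[2] = (1.0)·(-1) + (0.4)·(-2) + (-1.0)·(0) - 0.7 = -2.5
h = ReLU(z1) = [0.0, 2.0, 0.0]
output = (0.5)·(0.0) + (-1.0)·(2.0) + (-1.4)·(0.0) + 0.4 = -1.6

-1.6


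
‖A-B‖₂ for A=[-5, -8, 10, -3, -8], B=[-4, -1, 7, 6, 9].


d = √((-5+ 4)² + (-8+ 1)² + (10-7)² + (-3-6)² + (-8-9)²)
  = √(1 + 49 + 9 + 81 + 289)
  = √429 = 20.7123

20.7123


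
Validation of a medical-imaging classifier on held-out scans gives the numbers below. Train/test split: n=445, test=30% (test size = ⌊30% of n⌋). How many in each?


Test = ⌊445·30/100⌋ = 133
Train = 445 - 133 = 312

Train: 312, Test: 133


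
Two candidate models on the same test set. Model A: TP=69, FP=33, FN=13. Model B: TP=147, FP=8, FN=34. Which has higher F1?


Model A: P=69/102=0.6765, R=69/82=0.8415, F1=2PR/(P+R)=2TP/(2TP+FP+FN)=138/184=0.75
Model B: P=147/155=0.9484, R=147/181=0.8122, F1=2PR/(P+R)=2TP/(2TP+FP+FN)=294/336=0.875
0.75 < 0.875 → Model B

Model B


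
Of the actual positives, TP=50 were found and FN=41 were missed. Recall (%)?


Recall = TP/(TP+FN)
= 50/(50+41)
= 50/91 = 54.95%

54.95%


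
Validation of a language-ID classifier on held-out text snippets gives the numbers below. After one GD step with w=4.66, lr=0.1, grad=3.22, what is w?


w_new = w - α·∇
= 4.66 - 0.1·3.22
= 4.66 - 0.322
= 4.338

4.338


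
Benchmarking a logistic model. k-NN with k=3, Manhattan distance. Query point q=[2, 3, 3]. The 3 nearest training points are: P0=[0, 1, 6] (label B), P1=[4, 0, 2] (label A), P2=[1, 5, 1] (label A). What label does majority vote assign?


d(q,P0) = 7  (label B)
d(q,P1) = 6  (label A)
d(q,P2) = 5  (label A)
Votes: A=2, B=1
Majority → A

A


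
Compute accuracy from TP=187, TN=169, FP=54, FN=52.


Accuracy = (TP+TN)/(TP+TN+FP+FN)
= (187+169)/(462)
= 356/462 = 77.06%

77.06%


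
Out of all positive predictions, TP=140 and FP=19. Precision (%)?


Precision = TP/(TP+FP)
= 140/(140+19)
= 140/159 = 88.05%

88.05%


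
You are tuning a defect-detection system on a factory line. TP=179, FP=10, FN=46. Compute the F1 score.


Precision = 179/189 = 0.9471
Recall = 179/225 = 0.7956
F1 = 2·P·R/(P+R) = 2·TP/(2·TP+FP+FN) = 358/(358+10+46) = 358/414 = 0.8647

0.8647


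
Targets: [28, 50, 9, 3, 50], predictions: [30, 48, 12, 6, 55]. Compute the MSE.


Squared errors: (28-30)²=4, (50-48)²=4, (9-12)²=9, (3-6)²=9, (50-55)²=25
Sum = 51
MSE = 51/5 = 51/5

51/5


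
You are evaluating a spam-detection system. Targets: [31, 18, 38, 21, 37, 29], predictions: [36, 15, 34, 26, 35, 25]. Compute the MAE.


Absolute errors: |31-36|=5, |18-15|=3, |38-34|=4, |21-26|=5, |37-35|=2, |29-25|=4
Sum = 23
MAE = 23/6 = 23/6

23/6


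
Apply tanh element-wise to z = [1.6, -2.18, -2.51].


tanh(1.6) = 0.9217
tanh(-2.18) = -0.9748
tanh(-2.51) = -0.9869
result = [0.9217, -0.9748, -0.9869]

[0.9217, -0.9748, -0.9869]


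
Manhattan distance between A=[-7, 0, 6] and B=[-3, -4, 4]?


d = |-7+ 3| + |0+ 4| + |6-4|
  = 4 + 4 + 2
  = 10

10


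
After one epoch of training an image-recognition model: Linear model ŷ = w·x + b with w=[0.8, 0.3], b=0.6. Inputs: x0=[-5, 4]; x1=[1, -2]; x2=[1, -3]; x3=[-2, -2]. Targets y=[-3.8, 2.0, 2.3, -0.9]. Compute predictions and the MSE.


ŷ0 = (0.8)·(-5) + (0.3)·(4) + 0.6 = -2.2
ŷ1 = (0.8)·(1) + (0.3)·(-2) + 0.6 = 0.8
ŷ2 = (0.8)·(1) + (0.3)·(-3) + 0.6 = 0.5
ŷ3 = (0.8)·(-2) + (0.3)·(-2) + 0.6 = -1.6
errors² = [2.56, 1.44, 3.24, 0.49]
MSE = 7.7300/4 = 1.9325

1.9325


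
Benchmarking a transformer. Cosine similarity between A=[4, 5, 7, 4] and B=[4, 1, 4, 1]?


A·B = 4·4 + 5·1 + 7·4 + 4·1 = 53
‖A‖ = √106 = 10.2956, ‖B‖ = √34 = 5.831
cos = 53/(√106·√34) = 53/√3604 = 0.8828

0.8828


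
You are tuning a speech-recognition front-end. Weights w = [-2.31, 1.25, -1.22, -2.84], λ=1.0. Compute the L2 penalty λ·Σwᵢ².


‖w‖₂² = (-2.31)² + (1.25)² + (-1.22)² + (-2.84)²
     = 5.3361 + 1.5625 + 1.4884 + 8.0656
     = 16.4526
λ·‖w‖₂² = 1.0·16.4526 = 16.4526

16.4526


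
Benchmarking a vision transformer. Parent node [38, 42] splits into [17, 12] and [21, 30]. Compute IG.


Parent = [38, 42], H_parent = 0.9982
H_left = 0.9784 (n=29), H_right = 0.9774 (n=51)
H_children = (29/80)·0.9784 + (51/80)·0.9774 = 0.9778
IG = 0.9982 - 0.9778 = 0.0204

0.0204


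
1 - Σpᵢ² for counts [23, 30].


Probabilities: [23/53, 30/53] ≈ [0.434, 0.566]
Σpᵢ² = (529 + 900)/53² = 1429/2809
Gini = 1 - Σpᵢ² = 1 - 1429/2809 = 0.4913

0.4913


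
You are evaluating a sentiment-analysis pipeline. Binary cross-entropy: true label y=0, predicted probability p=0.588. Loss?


BCE = -[y·ln(p) + (1-y)·ln(1-p)]
= -0 - 1·ln(1-0.588)
= -ln(0.412) = 0.8867

0.8867


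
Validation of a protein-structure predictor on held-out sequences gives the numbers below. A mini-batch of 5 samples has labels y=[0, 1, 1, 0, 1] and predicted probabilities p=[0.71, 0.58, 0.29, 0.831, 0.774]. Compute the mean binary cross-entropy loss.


L[0] = -ln(1-0.71) = -ln(0.29) = 1.2379
L[1] = -ln(0.58) = 0.5447
L[2] = -ln(0.29) = 1.2379
L[3] = -ln(1-0.831) = -ln(0.169) = 1.7779
L[4] = -ln(0.774) = 0.2562
mean = (1.2379 + 0.5447 + 1.2379 + 1.7779 + 0.2562)/5 = 1.0109

1.0109


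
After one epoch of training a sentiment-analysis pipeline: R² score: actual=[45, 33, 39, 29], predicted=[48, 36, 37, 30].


ȳ = 36.5
SS_res = Σ(y-ŷ)² = 23
SS_tot = Σ(y-ȳ)² = 147
R² = 1 - SS_res/SS_tot = 1 - 0.1565 = 0.8435

0.8435


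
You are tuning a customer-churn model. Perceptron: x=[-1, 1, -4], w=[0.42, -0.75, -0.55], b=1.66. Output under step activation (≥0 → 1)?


z = (-1)·(0.42) + (1)·(-0.75) + (-4)·(-0.55) + 1.66
  = 2.69
step(z) = 1 (z≥0)

1


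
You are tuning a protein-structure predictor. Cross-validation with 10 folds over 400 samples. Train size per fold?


Fold size = 400/10 = 40
Training per fold = 400 - 40 = 360

360


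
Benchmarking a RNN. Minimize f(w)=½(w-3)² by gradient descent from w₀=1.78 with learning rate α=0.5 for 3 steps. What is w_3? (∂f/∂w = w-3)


step 1: grad = 1.78-3 = -1.22; w = 1.78 - 0.5·(-1.22) = 2.39
step 2: grad = 2.39-3 = -0.61; w = 2.39 - 0.5·(-0.61) = 2.695
step 3: grad = 2.695-3 = -0.305; w = 2.695 - 0.5·(-0.305) = 2.8475

2.8475


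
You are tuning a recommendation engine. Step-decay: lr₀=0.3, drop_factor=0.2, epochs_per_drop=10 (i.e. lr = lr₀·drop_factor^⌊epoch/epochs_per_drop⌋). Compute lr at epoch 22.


n_drops = ⌊22/10⌋ = 2
lr = 0.3·0.2^2 = 0.3·0.04 = 0.012

0.012


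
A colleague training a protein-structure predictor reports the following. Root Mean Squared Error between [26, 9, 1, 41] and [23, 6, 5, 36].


MSE = 59/4 = 14.75
RMSE = √(59/4) = 3.8406

3.8406


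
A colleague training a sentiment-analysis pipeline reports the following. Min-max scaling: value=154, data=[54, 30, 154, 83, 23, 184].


min=23, max=184
(154-23)/(184-23) = 131/161 = 0.8137

0.8137


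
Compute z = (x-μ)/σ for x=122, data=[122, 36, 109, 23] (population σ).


μ = 72.5, σ = 43.4885
z = (122 - 72.5)/43.4885 = 1.1382

1.1382


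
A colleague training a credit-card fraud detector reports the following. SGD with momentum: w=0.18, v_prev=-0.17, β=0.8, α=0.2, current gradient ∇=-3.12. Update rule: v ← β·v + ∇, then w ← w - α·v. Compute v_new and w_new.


v_new = 0.8·-0.17 - 3.12 = -0.136 - 3.12 = -3.256
w_new = 0.18 - 0.2·-3.256 = 0.18 + 0.6512 = 0.8312

v_new=-3.256, w_new=0.8312


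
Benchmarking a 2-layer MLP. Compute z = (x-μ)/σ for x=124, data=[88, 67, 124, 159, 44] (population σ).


μ = 96.4, σ = 40.893
z = (124 - 96.4)/40.893 = 0.6749

0.6749


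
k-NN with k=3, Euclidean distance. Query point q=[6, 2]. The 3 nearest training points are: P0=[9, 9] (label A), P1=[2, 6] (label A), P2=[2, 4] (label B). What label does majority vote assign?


d(q,P0) = 7.6158  (label A)
d(q,P1) = 5.6569  (label A)
d(q,P2) = 4.4721  (label B)
Votes: A=2, B=1
Majority → A

A


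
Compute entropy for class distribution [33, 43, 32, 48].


Probabilities: [33/156, 43/156, 32/156, 48/156] ≈ [0.2115, 0.2756, 0.2051, 0.3077]
H = -((33/156)·log₂(33/156) + (43/156)·log₂(43/156) + (32/156)·log₂(32/156) + (48/156)·log₂(48/156))
  = 1.9785 bits

1.9785 bits


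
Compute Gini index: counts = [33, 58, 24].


Probabilities: [33/115, 58/115, 24/115] ≈ [0.287, 0.5043, 0.2087]
Σpᵢ² = (1089 + 3364 + 576)/115² = 5029/13225
Gini = 1 - Σpᵢ² = 1 - 5029/13225 = 0.6197

0.6197


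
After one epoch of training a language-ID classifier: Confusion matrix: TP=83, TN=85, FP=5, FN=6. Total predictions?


Total = TP + TN + FP + FN
= 83 + 85 + 5 + 6
= 179
(Predicted positive: 88, predicted negative: 91)

179


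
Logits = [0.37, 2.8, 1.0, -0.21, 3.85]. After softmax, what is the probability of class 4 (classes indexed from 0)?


Exponentials: e^0.37=1.4477, e^2.8=16.4446, e^1.0=2.7183, e^-0.21=0.8106, e^3.85=46.9931
Sum = 68.4143
Softmax = [0.0212, 0.2404, 0.0397, 0.0118, 0.6869]
p[4] = 46.9931/68.4143 = 0.6869

0.6869


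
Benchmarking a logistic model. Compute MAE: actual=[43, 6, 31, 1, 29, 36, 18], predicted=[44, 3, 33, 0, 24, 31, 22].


Absolute errors: |43-44|=1, |6-3|=3, |31-33|=2, |1-0|=1, |29-24|=5, |36-31|=5, |18-22|=4
Sum = 21
MAE = 21/7 = 3

3


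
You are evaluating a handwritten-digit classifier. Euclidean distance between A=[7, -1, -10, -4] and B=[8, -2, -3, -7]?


d = √((7-8)² + (-1+ 2)² + (-10+ 3)² + (-4+ 7)²)
  = √(1 + 1 + 49 + 9)
  = √60 = 7.746

7.746


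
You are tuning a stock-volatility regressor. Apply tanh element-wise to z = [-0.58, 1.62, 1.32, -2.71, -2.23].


tanh(-0.58) = -0.5227
tanh(1.62) = 0.9246
tanh(1.32) = 0.8668
tanh(-2.71) = -0.9912
tanh(-2.23) = -0.9771
result = [-0.5227, 0.9246, 0.8668, -0.9912, -0.9771]

[-0.5227, 0.9246, 0.8668, -0.9912, -0.9771]


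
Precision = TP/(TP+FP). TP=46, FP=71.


Precision = TP/(TP+FP)
= 46/(46+71)
= 46/117 = 39.32%

39.32%


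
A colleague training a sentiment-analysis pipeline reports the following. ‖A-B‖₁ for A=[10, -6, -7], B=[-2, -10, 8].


d = |10+ 2| + |-6+ 10| + |-7-8|
  = 12 + 4 + 15
  = 31

31


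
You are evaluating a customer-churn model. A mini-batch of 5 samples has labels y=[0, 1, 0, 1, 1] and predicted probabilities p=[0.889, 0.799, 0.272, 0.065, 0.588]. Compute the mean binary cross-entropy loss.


L[0] = -ln(1-0.889) = -ln(0.111) = 2.1982
L[1] = -ln(0.799) = 0.2244
L[2] = -ln(1-0.272) = -ln(0.728) = 0.3175
L[3] = -ln(0.065) = 2.7334
L[4] = -ln(0.588) = 0.531
mean = (2.1982 + 0.2244 + 0.3175 + 2.7334 + 0.531)/5 = 1.2009

1.2009


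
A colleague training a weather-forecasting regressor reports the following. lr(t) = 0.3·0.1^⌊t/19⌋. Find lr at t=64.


n_drops = ⌊64/19⌋ = 3
lr = 0.3·0.1^3 = 0.3·0.001 = 0.0003

0.0003


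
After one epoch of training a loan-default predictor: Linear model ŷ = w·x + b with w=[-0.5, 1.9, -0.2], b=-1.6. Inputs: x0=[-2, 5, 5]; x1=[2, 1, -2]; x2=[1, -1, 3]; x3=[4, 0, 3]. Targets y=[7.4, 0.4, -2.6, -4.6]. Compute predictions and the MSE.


ŷ0 = (-0.5)·(-2) + (1.9)·(5) + (-0.2)·(5) - 1.6 = 7.9
ŷ1 = (-0.5)·(2) + (1.9)·(1) + (-0.2)·(-2) - 1.6 = -0.3
ŷ2 = (-0.5)·(1) + (1.9)·(-1) + (-0.2)·(3) - 1.6 = -4.6
ŷ3 = (-0.5)·(4) + (1.9)·(0) + (-0.2)·(3) - 1.6 = -4.2
errors² = [0.25, 0.49, 4.0, 0.16]
MSE = 4.9000/4 = 1.225

1.225


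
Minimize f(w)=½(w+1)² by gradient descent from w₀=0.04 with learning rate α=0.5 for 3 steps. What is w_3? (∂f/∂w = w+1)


step 1: grad = 0.04+1 = 1.04; w = 0.04 - 0.5·(1.04) = -0.48
step 2: grad = -0.48+1 = 0.52; w = -0.48 - 0.5·(0.52) = -0.74
step 3: grad = -0.74+1 = 0.26; w = -0.74 - 0.5·(0.26) = -0.87

-0.87


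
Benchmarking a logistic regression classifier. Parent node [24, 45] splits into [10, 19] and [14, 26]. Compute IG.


Parent = [24, 45], H_parent = 0.9321
H_left = 0.9294 (n=29), H_right = 0.9341 (n=40)
H_children = (29/69)·0.9294 + (40/69)·0.9341 = 0.9321
IG = 0.9321 - 0.9321 = 0.0

0.0


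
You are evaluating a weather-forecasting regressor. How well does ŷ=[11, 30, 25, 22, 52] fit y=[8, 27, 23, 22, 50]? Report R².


ȳ = 26
SS_res = Σ(y-ŷ)² = 26
SS_tot = Σ(y-ȳ)² = 926
R² = 1 - SS_res/SS_tot = 1 - 0.0281 = 0.9719

0.9719


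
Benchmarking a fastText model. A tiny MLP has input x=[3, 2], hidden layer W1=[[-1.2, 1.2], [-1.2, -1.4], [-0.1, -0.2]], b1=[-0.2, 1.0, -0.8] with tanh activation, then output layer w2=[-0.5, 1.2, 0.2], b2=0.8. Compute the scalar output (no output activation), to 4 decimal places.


z1[0] = (-1.2)·(3) + (1.2)·(2) - 0.2 = -1.4
z1[1] = (-1.2)·(3) + (-1.4)·(2) + 1.0 = -5.4
z1[2] = (-0.1)·(3) + (-0.2)·(2) - 0.8 = -1.5
h = tanh(z1) = [-0.8854, -1.0, -0.9051]
output = (-0.5)·(-0.8854) + (1.2)·(-1.0) + (0.2)·(-0.9051) + 0.8 = -0.1383

-0.1383


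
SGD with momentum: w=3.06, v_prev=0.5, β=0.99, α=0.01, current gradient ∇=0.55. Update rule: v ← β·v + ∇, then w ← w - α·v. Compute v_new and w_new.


v_new = 0.99·0.5 + 0.55 = 0.495 + 0.55 = 1.045
w_new = 3.06 - 0.01·1.045 = 3.06 - 0.01045 = 3.04955

v_new=1.045, w_new=3.04955


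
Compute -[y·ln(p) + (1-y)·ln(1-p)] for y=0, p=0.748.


BCE = -[y·ln(p) + (1-y)·ln(1-p)]
= -0 - 1·ln(1-0.748)
= -ln(0.252) = 1.3783

1.3783


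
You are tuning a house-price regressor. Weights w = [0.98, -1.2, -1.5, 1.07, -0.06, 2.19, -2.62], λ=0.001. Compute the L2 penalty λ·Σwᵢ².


‖w‖₂² = (0.98)² + (-1.2)² + (-1.5)² + (1.07)² + (-0.06)² + (2.19)² + (-2.62)²
     = 0.9604 + 1.44 + 2.25 + 1.1449 + 0.0036 + 4.7961 + 6.8644
     = 17.4594
λ·‖w‖₂² = 0.001·17.4594 = 0.017459

0.017459


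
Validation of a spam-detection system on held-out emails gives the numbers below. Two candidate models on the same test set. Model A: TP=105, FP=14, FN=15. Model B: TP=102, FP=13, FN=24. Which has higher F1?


Model A: P=105/119=0.8824, R=105/120=0.875, F1=2PR/(P+R)=2TP/(2TP+FP+FN)=210/239=0.8787
Model B: P=102/115=0.887, R=102/126=0.8095, F1=2PR/(P+R)=2TP/(2TP+FP+FN)=204/241=0.8465
0.8787 > 0.8465 → Model A

Model A


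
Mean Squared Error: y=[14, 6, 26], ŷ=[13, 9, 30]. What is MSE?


Squared errors: (14-13)²=1, (6-9)²=9, (26-30)²=16
Sum = 26
MSE = 26/3 = 26/3

26/3


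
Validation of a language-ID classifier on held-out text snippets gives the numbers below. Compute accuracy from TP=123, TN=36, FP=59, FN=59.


Accuracy = (TP+TN)/(TP+TN+FP+FN)
= (123+36)/(277)
= 159/277 = 57.4%

57.4%


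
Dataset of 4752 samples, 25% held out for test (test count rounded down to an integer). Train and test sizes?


Test = ⌊4752·25/100⌋ = 1188
Train = 4752 - 1188 = 3564

Train: 3564, Test: 1188


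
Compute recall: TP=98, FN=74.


Recall = TP/(TP+FN)
= 98/(98+74)
= 98/172 = 56.98%

56.98%


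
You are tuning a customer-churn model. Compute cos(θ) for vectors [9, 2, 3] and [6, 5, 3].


A·B = 9·6 + 2·5 + 3·3 = 73
‖A‖ = √94 = 9.6954, ‖B‖ = √70 = 8.3666
cos = 73/(√94·√70) = 73/√6580 = 0.8999

0.8999


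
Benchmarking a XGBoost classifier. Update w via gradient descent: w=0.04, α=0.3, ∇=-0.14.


w_new = w - α·∇
= 0.04 - 0.3·-0.14
= 0.04 + 0.042
= 0.082

0.082


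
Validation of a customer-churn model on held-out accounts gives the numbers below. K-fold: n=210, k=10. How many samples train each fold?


Fold size = 210/10 = 21
Training per fold = 210 - 21 = 189

189


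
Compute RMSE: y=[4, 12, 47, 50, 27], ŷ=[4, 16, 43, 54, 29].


MSE = 52/5 = 10.4
RMSE = √(52/5) = 3.2249

3.2249


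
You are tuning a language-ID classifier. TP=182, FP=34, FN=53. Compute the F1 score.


Precision = 182/216 = 0.8426
Recall = 182/235 = 0.7745
F1 = 2·P·R/(P+R) = 2·TP/(2·TP+FP+FN) = 364/(364+34+53) = 364/451 = 0.8071

0.8071


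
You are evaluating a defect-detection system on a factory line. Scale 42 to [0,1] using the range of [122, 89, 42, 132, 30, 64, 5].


min=5, max=132
(42-5)/(132-5) = 37/127 = 0.2913

0.2913


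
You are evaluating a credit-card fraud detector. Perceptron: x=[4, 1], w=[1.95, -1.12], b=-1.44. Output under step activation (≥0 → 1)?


z = (4)·(1.95) + (1)·(-1.12) - 1.44
  = 5.24
step(z) = 1 (z≥0)

1


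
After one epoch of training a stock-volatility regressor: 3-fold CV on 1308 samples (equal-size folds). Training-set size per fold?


Fold size = 1308/3 = 436
Training per fold = 1308 - 436 = 872

872


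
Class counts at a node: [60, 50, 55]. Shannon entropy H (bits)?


Probabilities: [60/165, 50/165, 55/165] ≈ [0.3636, 0.303, 0.3333]
H = -((60/165)·log₂(60/165) + (50/165)·log₂(50/165) + (55/165)·log₂(55/165))
  = 1.581 bits

1.581 bits


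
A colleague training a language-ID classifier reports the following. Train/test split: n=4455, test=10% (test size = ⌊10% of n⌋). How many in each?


Test = ⌊4455·10/100⌋ = 445
Train = 4455 - 445 = 4010

Train: 4010, Test: 445


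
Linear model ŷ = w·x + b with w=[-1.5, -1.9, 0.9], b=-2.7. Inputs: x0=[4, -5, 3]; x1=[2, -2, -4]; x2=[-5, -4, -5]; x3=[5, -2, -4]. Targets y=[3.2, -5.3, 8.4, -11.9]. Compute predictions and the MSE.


ŷ0 = (-1.5)·(4) + (-1.9)·(-5) + (0.9)·(3) - 2.7 = 3.5
ŷ1 = (-1.5)·(2) + (-1.9)·(-2) + (0.9)·(-4) - 2.7 = -5.5
ŷ2 = (-1.5)·(-5) + (-1.9)·(-4) + (0.9)·(-5) - 2.7 = 7.9
ŷ3 = (-1.5)·(5) + (-1.9)·(-2) + (0.9)·(-4) - 2.7 = -10.0
errors² = [0.09, 0.04, 0.25, 3.61]
MSE = 3.9900/4 = 0.9975

0.9975


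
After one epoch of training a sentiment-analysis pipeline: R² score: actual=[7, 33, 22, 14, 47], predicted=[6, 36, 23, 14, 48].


ȳ = 24.6
SS_res = Σ(y-ŷ)² = 12
SS_tot = Σ(y-ȳ)² = 1001.2
R² = 1 - SS_res/SS_tot = 1 - 0.012 = 0.988

0.988


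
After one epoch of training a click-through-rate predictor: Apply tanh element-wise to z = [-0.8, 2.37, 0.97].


tanh(-0.8) = -0.664
tanh(2.37) = 0.9827
tanh(0.97) = 0.7487
result = [-0.664, 0.9827, 0.7487]

[-0.664, 0.9827, 0.7487]


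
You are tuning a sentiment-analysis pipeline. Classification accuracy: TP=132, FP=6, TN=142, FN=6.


Accuracy = (TP+TN)/(TP+TN+FP+FN)
= (132+142)/(286)
= 274/286 = 95.8%

95.8%


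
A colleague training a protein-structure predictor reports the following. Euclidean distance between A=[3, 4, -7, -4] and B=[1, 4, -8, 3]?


d = √((3-1)² + (4-4)² + (-7+ 8)² + (-4-3)²)
  = √(4 + 0 + 1 + 49)
  = √54 = 7.3485

7.3485


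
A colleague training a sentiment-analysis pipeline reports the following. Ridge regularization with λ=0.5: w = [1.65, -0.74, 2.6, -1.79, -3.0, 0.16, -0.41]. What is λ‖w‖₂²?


‖w‖₂² = (1.65)² + (-0.74)² + (2.6)² + (-1.79)² + (-3.0)² + (0.16)² + (-0.41)²
     = 2.7225 + 0.5476 + 6.76 + 3.2041 + 9 + 0.0256 + 0.1681
     = 22.4279
λ·‖w‖₂² = 0.5·22.4279 = 11.21395

11.21395


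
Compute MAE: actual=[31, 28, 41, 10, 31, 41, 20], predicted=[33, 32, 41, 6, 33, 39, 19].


Absolute errors: |31-33|=2, |28-32|=4, |41-41|=0, |10-6|=4, |31-33|=2, |41-39|=2, |20-19|=1
Sum = 15
MAE = 15/7 = 15/7

15/7


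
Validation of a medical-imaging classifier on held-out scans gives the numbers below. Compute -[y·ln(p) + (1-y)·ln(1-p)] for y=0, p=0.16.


BCE = -[y·ln(p) + (1-y)·ln(1-p)]
= -0 - 1·ln(1-0.16)
= -ln(0.84) = 0.1744

0.1744


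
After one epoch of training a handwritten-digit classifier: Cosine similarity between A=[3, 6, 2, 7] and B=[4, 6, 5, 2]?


A·B = 3·4 + 6·6 + 2·5 + 7·2 = 72
‖A‖ = √98 = 9.8995, ‖B‖ = √81 = 9
cos = 72/(√98·√81) = 72/√7938 = 0.8081

0.8081


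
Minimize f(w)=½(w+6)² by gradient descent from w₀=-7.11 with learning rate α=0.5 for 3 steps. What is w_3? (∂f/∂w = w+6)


step 1: grad = -7.11+6 = -1.11; w = -7.11 - 0.5·(-1.11) = -6.555
step 2: grad = -6.555+6 = -0.555; w = -6.555 - 0.5·(-0.555) = -6.2775
step 3: grad = -6.2775+6 = -0.2775; w = -6.2775 - 0.5·(-0.2775) = -6.13875

-6.13875


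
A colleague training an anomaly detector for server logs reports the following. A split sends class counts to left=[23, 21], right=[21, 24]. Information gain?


Parent = [44, 45], H_parent = 0.9999
H_left = 0.9985 (n=44), H_right = 0.9968 (n=45)
H_children = (44/89)·0.9985 + (45/89)·0.9968 = 0.9976
IG = 0.9999 - 0.9976 = 0.0023

0.0023


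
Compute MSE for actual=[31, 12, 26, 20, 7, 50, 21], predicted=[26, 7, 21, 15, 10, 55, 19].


Squared errors: (31-26)²=25, (12-7)²=25, (26-21)²=25, (20-15)²=25, (7-10)²=9, (50-55)²=25, (21-19)²=4
Sum = 138
MSE = 138/7 = 138/7

138/7


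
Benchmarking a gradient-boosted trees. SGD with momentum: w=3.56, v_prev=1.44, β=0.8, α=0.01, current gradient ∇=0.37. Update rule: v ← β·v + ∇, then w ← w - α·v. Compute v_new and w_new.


v_new = 0.8·1.44 + 0.37 = 1.152 + 0.37 = 1.522
w_new = 3.56 - 0.01·1.522 = 3.56 - 0.01522 = 3.54478

v_new=1.522, w_new=3.54478


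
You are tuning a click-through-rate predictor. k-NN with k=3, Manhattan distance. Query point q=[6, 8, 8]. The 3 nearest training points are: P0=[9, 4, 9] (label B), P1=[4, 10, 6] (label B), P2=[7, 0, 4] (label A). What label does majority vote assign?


d(q,P0) = 8  (label B)
d(q,P1) = 6  (label B)
d(q,P2) = 13  (label A)
Votes: A=1, B=2
Majority → B

B


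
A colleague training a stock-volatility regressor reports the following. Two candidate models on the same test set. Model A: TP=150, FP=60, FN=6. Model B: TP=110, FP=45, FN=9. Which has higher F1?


Model A: P=150/210=0.7143, R=150/156=0.9615, F1=2PR/(P+R)=2TP/(2TP+FP+FN)=300/366=0.8197
Model B: P=110/155=0.7097, R=110/119=0.9244, F1=2PR/(P+R)=2TP/(2TP+FP+FN)=220/274=0.8029
0.8197 > 0.8029 → Model A

Model A


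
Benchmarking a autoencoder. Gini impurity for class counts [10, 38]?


Probabilities: [10/48, 38/48] ≈ [0.2083, 0.7917]
Σpᵢ² = (100 + 1444)/48² = 1544/2304
Gini = 1 - Σpᵢ² = 1 - 1544/2304 = 0.3299

0.3299


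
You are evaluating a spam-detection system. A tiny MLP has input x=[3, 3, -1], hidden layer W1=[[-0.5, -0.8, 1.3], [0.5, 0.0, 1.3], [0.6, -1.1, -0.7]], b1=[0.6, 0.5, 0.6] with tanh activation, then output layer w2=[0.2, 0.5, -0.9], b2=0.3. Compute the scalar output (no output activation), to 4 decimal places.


z1[0] = (-0.5)·(3) + (-0.8)·(3) + (1.3)·(-1) + 0.6 = -4.6
z1[1] = (0.5)·(3) + (0.0)·(3) + (1.3)·(-1) + 0.5 = 0.7
z1[2] = (0.6)·(3) + (-1.1)·(3) + (-0.7)·(-1) + 0.6 = -0.2
h = tanh(z1) = [-0.9998, 0.6044, -0.1974]
output = (0.2)·(-0.9998) + (0.5)·(0.6044) + (-0.9)·(-0.1974) + 0.3 = 0.5799

0.5799


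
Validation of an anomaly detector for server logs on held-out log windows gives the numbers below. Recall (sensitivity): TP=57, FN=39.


Recall = TP/(TP+FN)
= 57/(57+39)
= 57/96 = 59.38%

59.38%


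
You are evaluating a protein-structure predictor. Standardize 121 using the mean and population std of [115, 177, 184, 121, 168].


μ = 153, σ = 29.0861
z = (121 - 153)/29.0861 = -1.1002

-1.1002


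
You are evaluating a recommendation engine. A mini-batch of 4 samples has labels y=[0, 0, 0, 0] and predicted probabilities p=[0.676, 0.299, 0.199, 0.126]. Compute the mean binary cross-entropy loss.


L[0] = -ln(1-0.676) = -ln(0.324) = 1.127
L[1] = -ln(1-0.299) = -ln(0.701) = 0.3552
L[2] = -ln(1-0.199) = -ln(0.801) = 0.2219
L[3] = -ln(1-0.126) = -ln(0.874) = 0.1347
mean = (1.127 + 0.3552 + 0.2219 + 0.1347)/4 = 0.4597

0.4597


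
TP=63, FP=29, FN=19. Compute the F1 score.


Precision = 63/92 = 0.6848
Recall = 63/82 = 0.7683
F1 = 2·P·R/(P+R) = 2·TP/(2·TP+FP+FN) = 126/(126+29+19) = 126/174 = 0.7241

0.7241


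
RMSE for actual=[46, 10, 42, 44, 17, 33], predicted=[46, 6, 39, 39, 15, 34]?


MSE = 55/6 = 9.1667
RMSE = √(55/6) = 3.0277

3.0277


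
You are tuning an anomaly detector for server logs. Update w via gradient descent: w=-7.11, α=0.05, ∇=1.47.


w_new = w - α·∇
= -7.11 - 0.05·1.47
= -7.11 - 0.0735
= -7.1835

-7.1835


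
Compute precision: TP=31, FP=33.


Precision = TP/(TP+FP)
= 31/(31+33)
= 31/64 = 48.44%

48.44%


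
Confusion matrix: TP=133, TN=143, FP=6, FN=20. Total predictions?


Total = TP + TN + FP + FN
= 133 + 143 + 6 + 20
= 302
(Predicted positive: 139, predicted negative: 163)

302


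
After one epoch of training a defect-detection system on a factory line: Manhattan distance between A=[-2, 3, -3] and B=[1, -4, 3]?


d = |-2-1| + |3+ 4| + |-3-3|
  = 3 + 7 + 6
  = 16

16


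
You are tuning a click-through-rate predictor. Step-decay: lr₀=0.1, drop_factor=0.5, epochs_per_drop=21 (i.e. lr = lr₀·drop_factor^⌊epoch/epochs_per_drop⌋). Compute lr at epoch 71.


n_drops = ⌊71/21⌋ = 3
lr = 0.1·0.5^3 = 0.1·0.125 = 0.0125

0.0125


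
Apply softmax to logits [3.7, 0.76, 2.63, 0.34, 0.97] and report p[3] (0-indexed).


Exponentials: e^3.7=40.4473, e^0.76=2.1383, e^2.63=13.8738, e^0.34=1.4049, e^0.97=2.6379
Sum = 60.5022
Softmax = [0.6685, 0.0353, 0.2293, 0.0232, 0.0436]
p[3] = 1.4049/60.5022 = 0.0232

0.0232


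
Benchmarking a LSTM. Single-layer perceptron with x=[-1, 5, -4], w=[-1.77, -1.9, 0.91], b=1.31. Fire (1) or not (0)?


z = (-1)·(-1.77) + (5)·(-1.9) + (-4)·(0.91) + 1.31
  = -10.06
step(z) = 0 (z<0)

0


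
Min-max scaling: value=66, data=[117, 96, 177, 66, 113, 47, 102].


min=47, max=177
(66-47)/(177-47) = 19/130 = 0.1462

0.1462


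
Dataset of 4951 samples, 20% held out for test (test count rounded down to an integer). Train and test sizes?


Test = ⌊4951·20/100⌋ = 990
Train = 4951 - 990 = 3961

Train: 3961, Test: 990


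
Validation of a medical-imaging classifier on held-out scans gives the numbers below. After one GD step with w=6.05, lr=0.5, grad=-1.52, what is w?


w_new = w - α·∇
= 6.05 - 0.5·-1.52
= 6.05 + 0.76
= 6.81

6.81


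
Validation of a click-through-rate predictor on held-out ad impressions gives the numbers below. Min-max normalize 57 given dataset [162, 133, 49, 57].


min=49, max=162
(57-49)/(162-49) = 8/113 = 0.0708

0.0708


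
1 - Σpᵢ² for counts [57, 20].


Probabilities: [57/77, 20/77] ≈ [0.7403, 0.2597]
Σpᵢ² = (3249 + 400)/77² = 3649/5929
Gini = 1 - Σpᵢ² = 1 - 3649/5929 = 0.3846

0.3846


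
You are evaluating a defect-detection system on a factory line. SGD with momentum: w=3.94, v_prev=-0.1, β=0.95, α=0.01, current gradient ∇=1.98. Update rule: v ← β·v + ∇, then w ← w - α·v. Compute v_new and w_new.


v_new = 0.95·-0.1 + 1.98 = -0.095 + 1.98 = 1.885
w_new = 3.94 - 0.01·1.885 = 3.94 - 0.01885 = 3.92115

v_new=1.885, w_new=3.92115


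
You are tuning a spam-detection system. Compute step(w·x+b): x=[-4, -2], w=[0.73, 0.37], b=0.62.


z = (-4)·(0.73) + (-2)·(0.37) + 0.62
  = -3.04
step(z) = 0 (z<0)

0


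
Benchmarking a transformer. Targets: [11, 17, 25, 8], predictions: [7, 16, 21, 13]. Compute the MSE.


Squared errors: (11-7)²=16, (17-16)²=1, (25-21)²=16, (8-13)²=25
Sum = 58
MSE = 58/4 = 29/2

29/2


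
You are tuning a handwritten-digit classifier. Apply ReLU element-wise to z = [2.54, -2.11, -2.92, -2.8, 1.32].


ReLU(2.54) = max(0, 2.54) = 2.54
ReLU(-2.11) = max(0, -2.11) = 0.0
ReLU(-2.92) = max(0, -2.92) = 0.0
ReLU(-2.8) = max(0, -2.8) = 0.0
ReLU(1.32) = max(0, 1.32) = 1.32
result = [2.54, 0.0, 0.0, 0.0, 1.32]

[2.54, 0.0, 0.0, 0.0, 1.32]


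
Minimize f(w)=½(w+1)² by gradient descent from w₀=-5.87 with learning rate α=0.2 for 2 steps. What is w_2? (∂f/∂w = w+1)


step 1: grad = -5.87+1 = -4.87; w = -5.87 - 0.2·(-4.87) = -4.896
step 2: grad = -4.896+1 = -3.896; w = -4.896 - 0.2·(-3.896) = -4.1168

-4.1168


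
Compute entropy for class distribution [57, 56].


Probabilities: [57/113, 56/113] ≈ [0.5044, 0.4956]
H = -((57/113)·log₂(57/113) + (56/113)·log₂(56/113))
  = 0.9999 bits

0.9999 bits


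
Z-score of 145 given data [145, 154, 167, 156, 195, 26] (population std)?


μ = 140.5, σ = 53.5809
z = (145 - 140.5)/53.5809 = 0.084

0.084


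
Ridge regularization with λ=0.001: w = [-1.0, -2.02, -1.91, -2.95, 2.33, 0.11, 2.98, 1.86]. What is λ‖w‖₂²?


‖w‖₂² = (-1.0)² + (-2.02)² + (-1.91)² + (-2.95)² + (2.33)² + (0.11)² + (2.98)² + (1.86)²
     = 1 + 4.0804 + 3.6481 + 8.7025 + 5.4289 + 0.0121 + 8.8804 + 3.4596
     = 35.212
λ·‖w‖₂² = 0.001·35.212 = 0.035212

0.035212


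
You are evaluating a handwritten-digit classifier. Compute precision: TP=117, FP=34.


Precision = TP/(TP+FP)
= 117/(117+34)
= 117/151 = 77.48%

77.48%


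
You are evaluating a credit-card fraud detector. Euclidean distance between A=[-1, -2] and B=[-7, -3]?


d = √((-1+ 7)² + (-2+ 3)²)
  = √(36 + 1)
  = √37 = 6.0828

6.0828


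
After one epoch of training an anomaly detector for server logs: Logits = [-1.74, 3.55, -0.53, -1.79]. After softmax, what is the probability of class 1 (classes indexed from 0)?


Exponentials: e^-1.74=0.1755, e^3.55=34.8133, e^-0.53=0.5886, e^-1.79=0.167
Sum = 35.7444
Softmax = [0.0049, 0.974, 0.0165, 0.0047]
p[1] = 34.8133/35.7444 = 0.974

0.974


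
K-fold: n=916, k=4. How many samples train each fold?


Fold size = 916/4 = 229
Training per fold = 916 - 229 = 687

687


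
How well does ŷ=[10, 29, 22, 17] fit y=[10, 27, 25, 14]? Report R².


ȳ = 19
SS_res = Σ(y-ŷ)² = 22
SS_tot = Σ(y-ȳ)² = 206
R² = 1 - SS_res/SS_tot = 1 - 0.1068 = 0.8932

0.8932


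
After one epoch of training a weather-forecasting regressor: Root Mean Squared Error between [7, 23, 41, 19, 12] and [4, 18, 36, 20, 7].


MSE = 85/5 = 17
RMSE = √(85/5) = 4.1231

4.1231


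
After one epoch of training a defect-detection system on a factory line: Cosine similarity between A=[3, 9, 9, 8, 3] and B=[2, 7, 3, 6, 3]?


A·B = 3·2 + 9·7 + 9·3 + 8·6 + 3·3 = 153
‖A‖ = √244 = 15.6205, ‖B‖ = √107 = 10.3441
cos = 153/(√244·√107) = 153/√26108 = 0.9469

0.9469


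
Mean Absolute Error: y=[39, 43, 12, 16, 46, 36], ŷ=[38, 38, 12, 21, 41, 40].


Absolute errors: |39-38|=1, |43-38|=5, |12-12|=0, |16-21|=5, |46-41|=5, |36-40|=4
Sum = 20
MAE = 20/6 = 10/3

10/3


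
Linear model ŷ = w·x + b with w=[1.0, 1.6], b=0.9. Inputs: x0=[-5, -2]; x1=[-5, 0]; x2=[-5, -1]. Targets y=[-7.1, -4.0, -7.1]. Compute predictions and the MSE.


ŷ0 = (1.0)·(-5) + (1.6)·(-2) + 0.9 = -7.3
ŷ1 = (1.0)·(-5) + (1.6)·(0) + 0.9 = -4.1
ŷ2 = (1.0)·(-5) + (1.6)·(-1) + 0.9 = -5.7
errors² = [0.04, 0.01, 1.96]
MSE = 2.0100/3 = 0.67

0.67


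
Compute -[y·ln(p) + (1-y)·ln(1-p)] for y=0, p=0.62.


BCE = -[y·ln(p) + (1-y)·ln(1-p)]
= -0 - 1·ln(1-0.62)
= -ln(0.38) = 0.9676

0.9676


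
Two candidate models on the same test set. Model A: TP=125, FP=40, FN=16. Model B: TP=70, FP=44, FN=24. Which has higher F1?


Model A: P=125/165=0.7576, R=125/141=0.8865, F1=2PR/(P+R)=2TP/(2TP+FP+FN)=250/306=0.817
Model B: P=70/114=0.614, R=70/94=0.7447, F1=2PR/(P+R)=2TP/(2TP+FP+FN)=140/208=0.6731
0.817 > 0.6731 → Model A

Model A


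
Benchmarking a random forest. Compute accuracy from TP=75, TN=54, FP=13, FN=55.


Accuracy = (TP+TN)/(TP+TN+FP+FN)
= (75+54)/(197)
= 129/197 = 65.48%

65.48%


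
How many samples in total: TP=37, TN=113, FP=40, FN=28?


Total = TP + TN + FP + FN
= 37 + 113 + 40 + 28
= 218
(Predicted positive: 77, predicted negative: 141)

218


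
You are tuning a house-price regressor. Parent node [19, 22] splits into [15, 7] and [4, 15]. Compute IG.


Parent = [19, 22], H_parent = 0.9961
H_left = 0.9024 (n=22), H_right = 0.7425 (n=19)
H_children = (22/41)·0.9024 + (19/41)·0.7425 = 0.8283
IG = 0.9961 - 0.8283 = 0.1678

0.1678


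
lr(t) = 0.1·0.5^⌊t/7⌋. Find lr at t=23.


n_drops = ⌊23/7⌋ = 3
lr = 0.1·0.5^3 = 0.1·0.125 = 0.0125

0.0125


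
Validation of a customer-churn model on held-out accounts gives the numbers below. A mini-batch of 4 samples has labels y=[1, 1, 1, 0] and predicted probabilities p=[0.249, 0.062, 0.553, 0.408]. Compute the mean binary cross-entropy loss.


L[0] = -ln(0.249) = 1.3903
L[1] = -ln(0.062) = 2.7806
L[2] = -ln(0.553) = 0.5924
L[3] = -ln(1-0.408) = -ln(0.592) = 0.5242
mean = (1.3903 + 2.7806 + 0.5924 + 0.5242)/4 = 1.3219

1.3219


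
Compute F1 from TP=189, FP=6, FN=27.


Precision = 189/195 = 0.9692
Recall = 189/216 = 0.875
F1 = 2·P·R/(P+R) = 2·TP/(2·TP+FP+FN) = 378/(378+6+27) = 378/411 = 0.9197

0.9197


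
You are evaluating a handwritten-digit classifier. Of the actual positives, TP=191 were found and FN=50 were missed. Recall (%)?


Recall = TP/(TP+FN)
= 191/(191+50)
= 191/241 = 79.25%

79.25%


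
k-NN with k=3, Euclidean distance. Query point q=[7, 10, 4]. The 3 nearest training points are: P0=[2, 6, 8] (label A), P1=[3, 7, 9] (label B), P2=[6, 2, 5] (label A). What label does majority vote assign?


d(q,P0) = 7.5498  (label A)
d(q,P1) = 7.0711  (label B)
d(q,P2) = 8.124  (label A)
Votes: A=2, B=1
Majority → A

A


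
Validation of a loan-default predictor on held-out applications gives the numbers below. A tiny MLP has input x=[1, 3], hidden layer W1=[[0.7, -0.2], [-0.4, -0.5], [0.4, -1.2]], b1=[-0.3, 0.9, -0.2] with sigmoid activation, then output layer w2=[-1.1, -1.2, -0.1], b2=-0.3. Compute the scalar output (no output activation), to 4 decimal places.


z1[0] = (0.7)·(1) + (-0.2)·(3) - 0.3 = -0.2
z1[1] = (-0.4)·(1) + (-0.5)·(3) + 0.9 = -1.0
z1[2] = (0.4)·(1) + (-1.2)·(3) - 0.2 = -3.4
h = sigmoid(z1) = [0.4502, 0.2689, 0.0323]
output = (-1.1)·(0.4502) + (-1.2)·(0.2689) + (-0.1)·(0.0323) - 0.3 = -1.1211

-1.1211


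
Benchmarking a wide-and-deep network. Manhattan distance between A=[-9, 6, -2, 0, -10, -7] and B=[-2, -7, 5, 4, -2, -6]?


d = |-9+ 2| + |6+ 7| + |-2-5| + |0-4| + |-10+ 2| + |-7+ 6|
  = 7 + 13 + 7 + 4 + 8 + 1
  = 40

40


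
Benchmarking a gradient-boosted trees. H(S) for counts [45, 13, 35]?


Probabilities: [45/93, 13/93, 35/93] ≈ [0.4839, 0.1398, 0.3763]
H = -((45/93)·log₂(45/93) + (13/93)·log₂(13/93) + (35/93)·log₂(35/93))
  = 1.4342 bits

1.4342 bits


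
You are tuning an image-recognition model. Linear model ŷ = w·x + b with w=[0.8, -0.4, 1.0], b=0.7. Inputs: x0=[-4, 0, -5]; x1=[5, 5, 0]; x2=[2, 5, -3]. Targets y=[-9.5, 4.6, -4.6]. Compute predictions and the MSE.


ŷ0 = (0.8)·(-4) + (-0.4)·(0) + (1.0)·(-5) + 0.7 = -7.5
ŷ1 = (0.8)·(5) + (-0.4)·(5) + (1.0)·(0) + 0.7 = 2.7
ŷ2 = (0.8)·(2) + (-0.4)·(5) + (1.0)·(-3) + 0.7 = -2.7
errors² = [4.0, 3.61, 3.61]
MSE = 11.2200/3 = 3.74

3.74


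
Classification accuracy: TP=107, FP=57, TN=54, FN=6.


Accuracy = (TP+TN)/(TP+TN+FP+FN)
= (107+54)/(224)
= 161/224 = 71.88%

71.88%
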